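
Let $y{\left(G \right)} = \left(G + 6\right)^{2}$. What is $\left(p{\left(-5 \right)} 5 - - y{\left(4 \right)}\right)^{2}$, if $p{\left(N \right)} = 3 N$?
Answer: $625$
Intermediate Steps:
$y{\left(G \right)} = \left(6 + G\right)^{2}$
$\left(p{\left(-5 \right)} 5 - - y{\left(4 \right)}\right)^{2} = \left(3 \left(-5\right) 5 - - \left(6 + 4\right)^{2}\right)^{2} = \left(\left(-15\right) 5 + \left(\left(10^{2} + 3\right) - 3\right)\right)^{2} = \left(-75 + \left(\left(100 + 3\right) - 3\right)\right)^{2} = \left(-75 + \left(103 - 3\right)\right)^{2} = \left(-75 + 100\right)^{2} = 25^{2} = 625$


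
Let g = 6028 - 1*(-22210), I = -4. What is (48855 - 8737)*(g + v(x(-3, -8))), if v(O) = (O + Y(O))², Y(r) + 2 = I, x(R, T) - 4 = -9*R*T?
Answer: 3039419916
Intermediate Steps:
x(R, T) = 4 - 9*R*T
Y(r) = -6 (Y(r) = -2 - 4 = -6)
v(O) = (-6 + O)² (v(O) = (O - 6)² = (-6 + O)²)
g = 28238 (g = 6028 + 22210 = 28238)
(48855 - 8737)*(g + v(x(-3, -8))) = (48855 - 8737)*(28238 + (-6 + (4 - 9*(-3)*(-8)))²) = 40118*(28238 + (-6 + (4 - 216))²) = 40118*(28238 + (-6 - 212)²) = 40118*(28238 + (-218)²) = 40118*(28238 + 47524) = 40118*75762 = 3039419916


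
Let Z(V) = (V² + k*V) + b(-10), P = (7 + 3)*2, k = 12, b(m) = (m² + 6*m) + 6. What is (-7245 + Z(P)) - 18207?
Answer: -24766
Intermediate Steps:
b(m) = 6 + m² + 6*m
P = 20 (P = 10*2 = 20)
Z(V) = 46 + V² + 12*V (Z(V) = (V² + 12*V) + (6 + (-10)² + 6*(-10)) = (V² + 12*V) + (6 + 100 - 60) = (V² + 12*V) + 46 = 46 + V² + 12*V)
(-7245 + Z(P)) - 18207 = (-7245 + (46 + 20² + 12*20)) - 18207 = (-7245 + (46 + 400 + 240)) - 18207 = (-7245 + 686) - 18207 = -6559 - 18207 = -24766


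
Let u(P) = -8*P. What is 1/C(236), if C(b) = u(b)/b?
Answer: -1/8 ≈ -0.12500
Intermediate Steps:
C(b) = -8 (C(b) = (-8*b)/b = -8)
1/C(236) = 1/(-8) = -1/8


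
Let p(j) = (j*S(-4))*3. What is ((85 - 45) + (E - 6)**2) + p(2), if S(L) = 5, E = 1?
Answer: 95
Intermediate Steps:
p(j) = 15*j (p(j) = (j*5)*3 = (5*j)*3 = 15*j)
((85 - 45) + (E - 6)**2) + p(2) = ((85 - 45) + (1 - 6)**2) + 15*2 = (40 + (-5)**2) + 30 = (40 + 25) + 30 = 65 + 30 = 95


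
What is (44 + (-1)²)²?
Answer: 2025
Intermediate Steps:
(44 + (-1)²)² = (44 + 1)² = 45² = 2025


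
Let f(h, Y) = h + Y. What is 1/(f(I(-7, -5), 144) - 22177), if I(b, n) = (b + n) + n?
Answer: -1/22050 ≈ -4.5351e-5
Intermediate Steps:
I(b, n) = b + 2*n
f(h, Y) = Y + h
1/(f(I(-7, -5), 144) - 22177) = 1/((144 + (-7 + 2*(-5))) - 22177) = 1/((144 + (-7 - 10)) - 22177) = 1/((144 - 17) - 22177) = 1/(127 - 22177) = 1/(-22050) = -1/22050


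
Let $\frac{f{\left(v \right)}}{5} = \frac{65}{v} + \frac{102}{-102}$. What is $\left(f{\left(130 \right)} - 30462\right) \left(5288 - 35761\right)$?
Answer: $\frac{1856689417}{2} \approx 9.2835 \cdot 10^{8}$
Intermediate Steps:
$f{\left(v \right)} = -5 + \frac{325}{v}$ ($f{\left(v \right)} = 5 \left(\frac{65}{v} + \frac{102}{-102}\right) = 5 \left(\frac{65}{v} + 102 \left(- \frac{1}{102}\right)\right) = 5 \left(\frac{65}{v} - 1\right) = 5 \left(-1 + \frac{65}{v}\right) = -5 + \frac{325}{v}$)
$\left(f{\left(130 \right)} - 30462\right) \left(5288 - 35761\right) = \left(\left(-5 + \frac{325}{130}\right) - 30462\right) \left(5288 - 35761\right) = \left(\left(-5 + 325 \cdot \frac{1}{130}\right) - 30462\right) \left(-30473\right) = \left(\left(-5 + \frac{5}{2}\right) - 30462\right) \left(-30473\right) = \left(- \frac{5}{2} - 30462\right) \left(-30473\right) = \left(- \frac{60929}{2}\right) \left(-30473\right) = \frac{1856689417}{2}$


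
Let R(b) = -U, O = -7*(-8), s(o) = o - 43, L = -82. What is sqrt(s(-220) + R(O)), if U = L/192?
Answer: I*sqrt(151242)/24 ≈ 16.204*I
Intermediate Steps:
U = -41/96 (U = -82/192 = -82*1/192 = -41/96 ≈ -0.42708)
s(o) = -43 + o
O = 56
R(b) = 41/96 (R(b) = -1*(-41/96) = 41/96)
sqrt(s(-220) + R(O)) = sqrt((-43 - 220) + 41/96) = sqrt(-263 + 41/96) = sqrt(-25207/96) = I*sqrt(151242)/24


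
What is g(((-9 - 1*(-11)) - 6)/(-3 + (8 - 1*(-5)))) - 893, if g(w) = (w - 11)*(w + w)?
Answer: -22097/25 ≈ -883.88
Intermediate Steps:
g(w) = 2*w*(-11 + w) (g(w) = (-11 + w)*(2*w) = 2*w*(-11 + w))
g(((-9 - 1*(-11)) - 6)/(-3 + (8 - 1*(-5)))) - 893 = 2*(((-9 - 1*(-11)) - 6)/(-3 + (8 - 1*(-5))))*(-11 + ((-9 - 1*(-11)) - 6)/(-3 + (8 - 1*(-5)))) - 893 = 2*(((-9 + 11) - 6)/(-3 + (8 + 5)))*(-11 + ((-9 + 11) - 6)/(-3 + (8 + 5))) - 893 = 2*((2 - 6)/(-3 + 13))*(-11 + (2 - 6)/(-3 + 13)) - 893 = 2*(-4/10)*(-11 - 4/10) - 893 = 2*(-4*⅒)*(-11 - 4*⅒) - 893 = 2*(-⅖)*(-11 - ⅖) - 893 = 2*(-⅖)*(-57/5) - 893 = 228/25 - 893 = -22097/25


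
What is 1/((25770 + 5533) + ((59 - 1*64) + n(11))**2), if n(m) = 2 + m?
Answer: 1/31367 ≈ 3.1881e-5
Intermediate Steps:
1/((25770 + 5533) + ((59 - 1*64) + n(11))**2) = 1/((25770 + 5533) + ((59 - 1*64) + (2 + 11))**2) = 1/(31303 + ((59 - 64) + 13)**2) = 1/(31303 + (-5 + 13)**2) = 1/(31303 + 8**2) = 1/(31303 + 64) = 1/31367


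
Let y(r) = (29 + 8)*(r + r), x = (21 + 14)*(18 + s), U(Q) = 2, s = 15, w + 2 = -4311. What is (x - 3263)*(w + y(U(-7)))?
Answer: 8779820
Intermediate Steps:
w = -4313 (w = -2 - 4311 = -4313)
x = 1155 (x = (21 + 14)*(18 + 15) = 35*33 = 1155)
y(r) = 74*r (y(r) = 37*(2*r) = 74*r)
(x - 3263)*(w + y(U(-7))) = (1155 - 3263)*(-4313 + 74*2) = -2108*(-4313 + 148) = -2108*(-4165) = 8779820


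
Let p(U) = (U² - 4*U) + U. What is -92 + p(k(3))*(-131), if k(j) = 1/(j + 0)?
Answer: 220/9 ≈ 24.444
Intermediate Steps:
k(j) = 1/j
p(U) = U² - 3*U
-92 + p(k(3))*(-131) = -92 + ((-3 + 1/3)/3)*(-131) = -92 + ((-3 + ⅓)/3)*(-131) = -92 + ((⅓)*(-8/3))*(-131) = -92 - 8/9*(-131) = -92 + 1048/9 = 220/9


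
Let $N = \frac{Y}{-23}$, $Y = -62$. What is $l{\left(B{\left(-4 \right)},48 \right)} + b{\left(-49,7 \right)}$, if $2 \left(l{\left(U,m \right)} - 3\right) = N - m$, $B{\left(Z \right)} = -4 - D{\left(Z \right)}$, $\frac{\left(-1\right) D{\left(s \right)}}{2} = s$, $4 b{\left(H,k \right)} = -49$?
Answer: $- \frac{2935}{92} \approx -31.902$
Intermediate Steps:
$b{\left(H,k \right)} = - \frac{49}{4}$ ($b{\left(H,k \right)} = \frac{1}{4} \left(-49\right) = - \frac{49}{4}$)
$D{\left(s \right)} = - 2 s$
$B{\left(Z \right)} = -4 + 2 Z$ ($B{\left(Z \right)} = -4 - - 2 Z = -4 + 2 Z$)
$N = \frac{62}{23}$ ($N = - \frac{62}{-23} = \left(-62\right) \left(- \frac{1}{23}\right) = \frac{62}{23} \approx 2.6957$)
$l{\left(U,m \right)} = \frac{100}{23} - \frac{m}{2}$ ($l{\left(U,m \right)} = 3 + \frac{\frac{62}{23} - m}{2} = 3 - \left(- \frac{31}{23} + \frac{m}{2}\right) = \frac{100}{23} - \frac{m}{2}$)
$l{\left(B{\left(-4 \right)},48 \right)} + b{\left(-49,7 \right)} = \left(\frac{100}{23} - 24\right) - \frac{49}{4} = - \frac{452}{23} - \frac{49}{4} = - \frac{2935}{92}$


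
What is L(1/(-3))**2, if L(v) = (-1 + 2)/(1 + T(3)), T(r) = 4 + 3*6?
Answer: 1/529 ≈ 0.0018904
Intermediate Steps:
T(r) = 22 (T(r) = 4 + 18 = 22)
L(v) = 1/23 (L(v) = (-1 + 2)/(1 + 22) = 1/23)
L(1/(-3))**2 = (1/23)**2 = 1/529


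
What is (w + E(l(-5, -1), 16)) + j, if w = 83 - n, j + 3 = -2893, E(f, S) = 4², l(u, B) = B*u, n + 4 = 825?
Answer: -3618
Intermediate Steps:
n = 821 (n = -4 + 825 = 821)
E(f, S) = 16
j = -2896 (j = -3 - 2893 = -2896)
w = -738 (w = 83 - 1*821 = 83 - 821 = -738)
(w + E(l(-5, -1), 16)) + j = (-738 + 16) - 2896 = -722 - 2896 = -3618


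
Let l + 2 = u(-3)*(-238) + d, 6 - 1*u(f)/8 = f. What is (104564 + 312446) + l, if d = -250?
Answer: 399622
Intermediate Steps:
u(f) = 48 - 8*f
l = -17388 (l = -2 + ((48 - 8*(-3))*(-238) - 250) = -2 + ((48 + 24)*(-238) - 250) = -2 + (72*(-238) - 250) = -2 + (-17136 - 250) = -2 - 17386 = -17388)
(104564 + 312446) + l = (104564 + 312446) - 17388 = 417010 - 17388 = 399622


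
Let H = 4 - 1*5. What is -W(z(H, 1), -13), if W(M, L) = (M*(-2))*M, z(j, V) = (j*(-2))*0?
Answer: 0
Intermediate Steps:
H = -1 (H = 4 - 5 = -1)
z(j, V) = 0 (z(j, V) = -2*j*0 = 0)
W(M, L) = -2*M² (W(M, L) = (-2*M)*M = -2*M²)
-W(z(H, 1), -13) = -(-2)*0² = -(-2)*0 = -1*0 = 0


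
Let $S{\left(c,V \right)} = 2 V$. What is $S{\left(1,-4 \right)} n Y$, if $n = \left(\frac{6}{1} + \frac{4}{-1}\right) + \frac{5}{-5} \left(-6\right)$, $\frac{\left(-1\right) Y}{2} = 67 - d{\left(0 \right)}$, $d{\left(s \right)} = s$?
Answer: $8576$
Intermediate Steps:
$Y = -134$ ($Y = - 2 \left(67 - 0\right) = - 2 \left(67 + 0\right) = \left(-2\right) 67 = -134$)
$n = 8$ ($n = \left(6 \cdot 1 + 4 \left(-1\right)\right) + 5 \left(- \frac{1}{5}\right) \left(-6\right) = \left(6 - 4\right) - -6 = 2 + 6 = 8$)
$S{\left(1,-4 \right)} n Y = 2 \left(-4\right) 8 \left(-134\right) = \left(-8\right) 8 \left(-134\right) = \left(-64\right) \left(-134\right) = 8576$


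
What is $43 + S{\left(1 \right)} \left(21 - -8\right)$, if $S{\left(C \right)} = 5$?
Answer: $188$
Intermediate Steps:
$43 + S{\left(1 \right)} \left(21 - -8\right) = 43 + 5 \left(21 - -8\right) = 43 + 5 \left(21 + 8\right) = 43 + 5 \cdot 29 = 43 + 145 = 188$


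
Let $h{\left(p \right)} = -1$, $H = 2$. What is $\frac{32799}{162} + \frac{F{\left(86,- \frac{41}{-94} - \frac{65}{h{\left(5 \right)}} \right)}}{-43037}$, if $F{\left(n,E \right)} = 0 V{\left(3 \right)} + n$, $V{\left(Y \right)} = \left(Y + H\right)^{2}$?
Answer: $\frac{470518877}{2323998} \approx 202.46$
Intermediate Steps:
$V{\left(Y \right)} = \left(2 + Y\right)^{2}$ ($V{\left(Y \right)} = \left(Y + 2\right)^{2} = \left(2 + Y\right)^{2}$)
$F{\left(n,E \right)} = n$ ($F{\left(n,E \right)} = 0 \left(2 + 3\right)^{2} + n = 0 \cdot 5^{2} + n = 0 \cdot 25 + n = 0 + n = n$)
$\frac{32799}{162} + \frac{F{\left(86,- \frac{41}{-94} - \frac{65}{h{\left(5 \right)}} \right)}}{-43037} = \frac{32799}{162} + \frac{86}{-43037} = 32799 \cdot \frac{1}{162} + 86 \left(- \frac{1}{43037}\right) = \frac{10933}{54} - \frac{86}{43037} = \frac{470518877}{2323998}$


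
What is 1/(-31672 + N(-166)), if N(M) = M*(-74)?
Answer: -1/19388 ≈ -5.1578e-5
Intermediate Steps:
N(M) = -74*M
1/(-31672 + N(-166)) = 1/(-31672 - 74*(-166)) = 1/(-31672 + 12284) = 1/(-19388) = -1/19388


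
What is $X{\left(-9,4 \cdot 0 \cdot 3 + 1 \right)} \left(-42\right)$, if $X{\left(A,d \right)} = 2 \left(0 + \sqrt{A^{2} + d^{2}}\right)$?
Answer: $- 84 \sqrt{82} \approx -760.65$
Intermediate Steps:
$X{\left(A,d \right)} = 2 \sqrt{A^{2} + d^{2}}$
$X{\left(-9,4 \cdot 0 \cdot 3 + 1 \right)} \left(-42\right) = 2 \sqrt{\left(-9\right)^{2} + \left(4 \cdot 0 \cdot 3 + 1\right)^{2}} \left(-42\right) = 2 \sqrt{81 + \left(0 \cdot 3 + 1\right)^{2}} \left(-42\right) = 2 \sqrt{81 + \left(0 + 1\right)^{2}} \left(-42\right) = 2 \sqrt{81 + 1^{2}} \left(-42\right) = 2 \sqrt{81 + 1} \left(-42\right) = 2 \sqrt{82} \left(-42\right) = - 84 \sqrt{82}$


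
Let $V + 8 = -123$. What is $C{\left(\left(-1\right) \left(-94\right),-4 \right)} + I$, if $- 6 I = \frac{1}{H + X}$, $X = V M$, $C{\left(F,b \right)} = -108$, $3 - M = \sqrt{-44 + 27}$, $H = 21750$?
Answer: $\frac{- 84888 \sqrt{17} + 13839337 i}{6 \left(- 21357 i + 131 \sqrt{17}\right)} \approx -108.0 + 1.9744 \cdot 10^{-7} i$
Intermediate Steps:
$V = -131$ ($V = -8 - 123 = -131$)
$M = 3 - i \sqrt{17}$ ($M = 3 - \sqrt{-44 + 27} = 3 - \sqrt{-17} = 3 - i \sqrt{17} \approx 3.0 - 4.1231 i$)
$X = -393 + 131 i \sqrt{17}$ ($X = - 131 \left(3 - i \sqrt{17}\right) = -393 + 131 i \sqrt{17} \approx -393.0 + 540.13 i$)
$I = - \frac{1}{6 \left(21357 + 131 i \sqrt{17}\right)}$ ($I = - \frac{1}{6 \left(21750 - \left(393 - 131 i \sqrt{17}\right)\right)} = - \frac{1}{6 \left(21357 + 131 i \sqrt{17}\right)} \approx -7.7989 \cdot 10^{-6} + 1.9724 \cdot 10^{-7} i$)
$C{\left(\left(-1\right) \left(-94\right),-4 \right)} + I = -108 + \frac{i}{6 \left(- 21357 i + 131 \sqrt{17}\right)}$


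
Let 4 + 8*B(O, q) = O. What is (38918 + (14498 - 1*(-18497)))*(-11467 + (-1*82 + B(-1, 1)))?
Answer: -6644545461/8 ≈ -8.3057e+8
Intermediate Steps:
B(O, q) = -1/2 + O/8
(38918 + (14498 - 1*(-18497)))*(-11467 + (-1*82 + B(-1, 1))) = (38918 + (14498 - 1*(-18497)))*(-11467 + (-1*82 + (-1/2 + (1/8)*(-1)))) = (38918 + (14498 + 18497))*(-11467 + (-82 + (-1/2 - 1/8))) = (38918 + 32995)*(-11467 + (-82 - 5/8)) = 71913*(-11467 - 661/8) = 71913*(-92397/8) = -6644545461/8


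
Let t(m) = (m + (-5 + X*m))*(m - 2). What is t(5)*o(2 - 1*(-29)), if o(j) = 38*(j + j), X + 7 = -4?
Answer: -388740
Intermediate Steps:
X = -11 (X = -7 - 4 = -11)
t(m) = (-5 - 10*m)*(-2 + m) (t(m) = (m + (-5 - 11*m))*(m - 2) = (-5 - 10*m)*(-2 + m))
o(j) = 76*j (o(j) = 38*(2*j) = 76*j)
t(5)*o(2 - 1*(-29)) = (10 - 10*5² + 15*5)*(76*(2 - 1*(-29))) = (10 - 10*25 + 75)*(76*(2 + 29)) = (10 - 250 + 75)*(76*31) = -165*2356 = -388740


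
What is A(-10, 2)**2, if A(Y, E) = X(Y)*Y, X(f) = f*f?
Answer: 1000000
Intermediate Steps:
X(f) = f**2
A(Y, E) = Y**3 (A(Y, E) = Y**2*Y = Y**3)
A(-10, 2)**2 = ((-10)**3)**2 = (-1000)**2 = 1000000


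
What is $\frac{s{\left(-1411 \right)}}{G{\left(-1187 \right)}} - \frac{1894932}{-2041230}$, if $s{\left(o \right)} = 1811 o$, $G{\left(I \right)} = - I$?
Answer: $- \frac{868958100091}{403823335} \approx -2151.8$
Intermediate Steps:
$\frac{s{\left(-1411 \right)}}{G{\left(-1187 \right)}} - \frac{1894932}{-2041230} = \frac{1811 \left(-1411\right)}{\left(-1\right) \left(-1187\right)} - \frac{1894932}{-2041230} = - \frac{2555321}{1187} - - \frac{315822}{340205} = \left(-2555321\right) \frac{1}{1187} + \frac{315822}{340205} = - \frac{2555321}{1187} + \frac{315822}{340205} = - \frac{868958100091}{403823335}$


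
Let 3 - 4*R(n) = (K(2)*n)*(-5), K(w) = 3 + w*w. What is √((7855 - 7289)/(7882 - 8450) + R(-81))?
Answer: I*√14296205/142 ≈ 26.627*I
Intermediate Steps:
K(w) = 3 + w²
R(n) = ¾ + 35*n/4 (R(n) = ¾ - (3 + 2²)*n*(-5)/4 = ¾ - (3 + 4)*n*(-5)/4 = ¾ - 7*n*(-5)/4 = ¾ - (-35)*n/4 = ¾ + 35*n/4)
√((7855 - 7289)/(7882 - 8450) + R(-81)) = √((7855 - 7289)/(7882 - 8450) + (¾ + (35/4)*(-81))) = √(566/(-568) + (¾ - 2835/4)) = √(566*(-1/568) - 708) = √(-283/284 - 708) = √(-201355/284) = I*√14296205/142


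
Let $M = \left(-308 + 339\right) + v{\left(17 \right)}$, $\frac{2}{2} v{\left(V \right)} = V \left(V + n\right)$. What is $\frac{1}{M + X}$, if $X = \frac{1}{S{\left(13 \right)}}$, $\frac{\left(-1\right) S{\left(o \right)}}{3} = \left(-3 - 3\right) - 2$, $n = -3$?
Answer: $\frac{24}{6457} \approx 0.0037169$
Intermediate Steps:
$S{\left(o \right)} = 24$ ($S{\left(o \right)} = - 3 \left(\left(-3 - 3\right) - 2\right) = - 3 \left(-6 - 2\right) = \left(-3\right) \left(-8\right) = 24$)
$v{\left(V \right)} = V \left(-3 + V\right)$ ($v{\left(V \right)} = V \left(V - 3\right) = V \left(-3 + V\right)$)
$M = 269$ ($M = \left(-308 + 339\right) + 17 \left(-3 + 17\right) = 31 + 17 \cdot 14 = 31 + 238 = 269$)
$X = \frac{1}{24} \approx 0.041667$
$\frac{1}{M + X} = \frac{1}{269 + \frac{1}{24}} = \frac{1}{\frac{6457}{24}} = \frac{24}{6457}$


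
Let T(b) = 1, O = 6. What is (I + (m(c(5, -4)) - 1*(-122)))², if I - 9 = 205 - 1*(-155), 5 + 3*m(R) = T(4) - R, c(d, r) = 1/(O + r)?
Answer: 958441/4 ≈ 2.3961e+5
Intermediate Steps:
c(d, r) = 1/(6 + r)
m(R) = -4/3 - R/3 (m(R) = -5/3 + (1 - R)/3 = -5/3 + (⅓ - R/3) = -4/3 - R/3)
I = 369 (I = 9 + (205 - 1*(-155)) = 9 + (205 + 155) = 9 + 360 = 369)
(I + (m(c(5, -4)) - 1*(-122)))² = (369 + ((-4/3 - 1/(3*(6 - 4))) - 1*(-122)))² = (369 + ((-4/3 - ⅓/2) + 122))² = (369 + ((-4/3 - ⅓*½) + 122))² = (369 + ((-4/3 - ⅙) + 122))² = (369 + (-3/2 + 122))² = (369 + 241/2)² = (979/2)² = 958441/4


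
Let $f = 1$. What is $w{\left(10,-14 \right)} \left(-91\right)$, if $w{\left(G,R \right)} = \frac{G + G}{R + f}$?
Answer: $140$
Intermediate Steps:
$w{\left(G,R \right)} = \frac{2 G}{1 + R}$ ($w{\left(G,R \right)} = \frac{G + G}{R + 1} = \frac{2 G}{1 + R}$)
$w{\left(10,-14 \right)} \left(-91\right) = 2 \cdot 10 \frac{1}{1 - 14} \left(-91\right) = 2 \cdot 10 \frac{1}{-13} \left(-91\right) = 2 \cdot 10 \left(- \frac{1}{13}\right) \left(-91\right) = \left(- \frac{20}{13}\right) \left(-91\right) = 140$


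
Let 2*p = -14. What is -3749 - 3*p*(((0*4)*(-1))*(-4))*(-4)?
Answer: -3749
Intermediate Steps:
p = -7 (p = (1/2)*(-14) = -7)
-3749 - 3*p*(((0*4)*(-1))*(-4))*(-4) = -3749 - 3*(-7)*(((0*4)*(-1))*(-4))*(-4) = -3749 - (-21)*((0*(-1))*(-4))*(-4) = -3749 - (-21)*(0*(-4))*(-4) = -3749 - (-21)*0*(-4) = -3749 - (-21)*0 = -3749 - 1*0 = -3749 + 0 = -3749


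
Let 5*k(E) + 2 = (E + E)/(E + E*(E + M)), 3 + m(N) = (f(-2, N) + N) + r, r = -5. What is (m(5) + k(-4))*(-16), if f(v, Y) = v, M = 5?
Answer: 416/5 ≈ 83.200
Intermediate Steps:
m(N) = -10 + N (m(N) = -3 + ((-2 + N) - 5) = -3 + (-7 + N) = -10 + N)
k(E) = -2/5 + 2*E/(5*(E + E*(5 + E))) (k(E) = -2/5 + ((E + E)/(E + E*(E + 5)))/5 = -2/5 + ((2*E)/(E + E*(5 + E)))/5 = -2/5 + (2*E/(E + E*(5 + E)))/5 = -2/5 + 2*E/(5*(E + E*(5 + E))))
(m(5) + k(-4))*(-16) = ((-10 + 5) + 2*(-5 - 1*(-4))/(5*(6 - 4)))*(-16) = (-5 + (2/5)*(-5 + 4)/2)*(-16) = (-5 + (2/5)*(1/2)*(-1))*(-16) = (-5 - 1/5)*(-16) = -26/5*(-16) = 416/5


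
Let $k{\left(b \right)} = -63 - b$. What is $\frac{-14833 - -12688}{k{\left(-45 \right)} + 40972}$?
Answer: $- \frac{2145}{40954} \approx -0.052376$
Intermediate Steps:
$\frac{-14833 - -12688}{k{\left(-45 \right)} + 40972} = \frac{-14833 - -12688}{\left(-63 - -45\right) + 40972} = \frac{-14833 + 12688}{\left(-63 + 45\right) + 40972} = - \frac{2145}{-18 + 40972} = - \frac{2145}{40954}$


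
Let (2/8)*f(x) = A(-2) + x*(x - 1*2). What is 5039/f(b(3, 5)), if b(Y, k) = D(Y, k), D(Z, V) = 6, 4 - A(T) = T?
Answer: 5039/120 ≈ 41.992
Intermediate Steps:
A(T) = 4 - T
b(Y, k) = 6
f(x) = 24 + 4*x*(-2 + x) (f(x) = 4*((4 - 1*(-2)) + x*(x - 1*2)) = 4*((4 + 2) + x*(x - 2)) = 4*(6 + x*(-2 + x)) = 24 + 4*x*(-2 + x))
5039/f(b(3, 5)) = 5039/(24 - 8*6 + 4*6**2) = 5039/(24 - 48 + 4*36) = 5039/(24 - 48 + 144) = 5039/120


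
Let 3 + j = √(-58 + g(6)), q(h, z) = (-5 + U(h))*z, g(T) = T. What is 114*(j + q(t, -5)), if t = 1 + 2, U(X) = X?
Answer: 798 + 228*I*√13 ≈ 798.0 + 822.07*I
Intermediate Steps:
t = 3
q(h, z) = z*(-5 + h) (q(h, z) = (-5 + h)*z = z*(-5 + h))
j = -3 + 2*I*√13 (j = -3 + √(-58 + 6) = -3 + √(-52) = -3 + 2*I*√13 ≈ -3.0 + 7.2111*I)
114*(j + q(t, -5)) = 114*((-3 + 2*I*√13) - 5*(-5 + 3)) = 114*((-3 + 2*I*√13) - 5*(-2)) = 114*((-3 + 2*I*√13) + 10) = 114*(7 + 2*I*√13) = 798 + 228*I*√13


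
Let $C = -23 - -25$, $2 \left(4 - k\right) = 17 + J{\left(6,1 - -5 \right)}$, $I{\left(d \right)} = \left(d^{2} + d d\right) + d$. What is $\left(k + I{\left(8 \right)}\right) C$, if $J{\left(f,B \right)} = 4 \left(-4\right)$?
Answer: $279$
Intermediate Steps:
$I{\left(d \right)} = d + 2 d^{2}$ ($I{\left(d \right)} = \left(d^{2} + d^{2}\right) + d = 2 d^{2} + d = d + 2 d^{2}$)
$J{\left(f,B \right)} = -16$
$k = \frac{7}{2}$ ($k = 4 - \frac{17 - 16}{2} = 4 - \frac{1}{2} = \frac{7}{2} \approx 3.5$)
$C = 2$ ($C = -23 + 25 = 2$)
$\left(k + I{\left(8 \right)}\right) C = \left(\frac{7}{2} + 8 \left(1 + 2 \cdot 8\right)\right) 2 = \left(\frac{7}{2} + 8 \left(1 + 16\right)\right) 2 = \left(\frac{7}{2} + 8 \cdot 17\right) 2 = \left(\frac{7}{2} + 136\right) 2 = \frac{279}{2} \cdot 2 = 279$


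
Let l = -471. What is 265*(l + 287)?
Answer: -48760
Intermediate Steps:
265*(l + 287) = 265*(-471 + 287) = 265*(-184) = -48760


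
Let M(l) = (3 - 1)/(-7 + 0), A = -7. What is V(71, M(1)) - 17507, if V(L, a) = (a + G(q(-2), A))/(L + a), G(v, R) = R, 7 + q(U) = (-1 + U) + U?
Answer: -2888672/165 ≈ -17507.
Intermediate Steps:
q(U) = -8 + 2*U (q(U) = -7 + ((-1 + U) + U) = -7 + (-1 + 2*U) = -8 + 2*U)
M(l) = -2/7 (M(l) = 2/(-7) = 2*(-1/7) = -2/7)
V(L, a) = (-7 + a)/(L + a) (V(L, a) = (a - 7)/(L + a) = (-7 + a)/(L + a))
V(71, M(1)) - 17507 = (-7 - 2/7)/(71 - 2/7) - 17507 = -51/7/(495/7) - 17507 = (7/495)*(-51/7) - 17507 = -17/165 - 17507 = -2888672/165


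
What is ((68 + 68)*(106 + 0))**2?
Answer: 207821056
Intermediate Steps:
((68 + 68)*(106 + 0))**2 = (136*106)**2 = 14416**2 = 207821056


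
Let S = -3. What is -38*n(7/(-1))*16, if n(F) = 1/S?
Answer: 608/3 ≈ 202.67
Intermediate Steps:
n(F) = -⅓ (n(F) = 1/(-3) = 1*(-⅓) = -⅓)
-38*n(7/(-1))*16 = -38*(-⅓)*16 = (38/3)*16 = 608/3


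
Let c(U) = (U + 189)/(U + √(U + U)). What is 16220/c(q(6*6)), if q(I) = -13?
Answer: -52715/44 + 4055*I*√26/44 ≈ -1198.1 + 469.92*I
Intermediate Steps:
c(U) = (189 + U)/(U + √2*√U) (c(U) = (189 + U)/(U + √(2*U)) = (189 + U)/(U + √2*√U))
16220/c(q(6*6)) = 16220/(((189 - 13)/(-13 + √2*√(-13)))) = 16220/((176/(-13 + √2*(I*√13)))) = 16220/((176/(-13 + I*√26))) = 16220*(-13/176 + I*√26/176) = -52715/44 + 4055*I*√26/44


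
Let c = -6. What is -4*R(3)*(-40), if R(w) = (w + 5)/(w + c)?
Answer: -1280/3 ≈ -426.67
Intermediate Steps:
R(w) = (5 + w)/(-6 + w) (R(w) = (w + 5)/(w - 6) = (5 + w)/(-6 + w))
-4*R(3)*(-40) = -4*(5 + 3)/(-6 + 3)*(-40) = -4*8/(-3)*(-40) = -(-4)*8/3*(-40) = -4*(-8/3)*(-40) = (32/3)*(-40) = -1280/3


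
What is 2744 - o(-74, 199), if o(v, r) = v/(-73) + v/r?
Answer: 39852764/14527 ≈ 2743.4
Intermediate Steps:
o(v, r) = -v/73 + v/r (o(v, r) = v*(-1/73) + v/r = -v/73 + v/r)
2744 - o(-74, 199) = 2744 - (-1/73*(-74) - 74/199) = 2744 - (74/73 - 74*1/199) = 2744 - (74/73 - 74/199) = 2744 - 1*9324/14527 = 2744 - 9324/14527 = 39852764/14527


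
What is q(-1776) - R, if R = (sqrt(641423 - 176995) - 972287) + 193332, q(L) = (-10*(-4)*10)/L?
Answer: 86463980/111 - 2*sqrt(116107) ≈ 7.7827e+5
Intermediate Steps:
q(L) = 400/L (q(L) = (40*10)/L = 400/L)
R = -778955 + 2*sqrt(116107) (R = (sqrt(464428) - 972287) + 193332 = (2*sqrt(116107) - 972287) + 193332 = (-972287 + 2*sqrt(116107)) + 193332 = -778955 + 2*sqrt(116107) ≈ -7.7827e+5)
q(-1776) - R = 400/(-1776) - (-778955 + 2*sqrt(116107)) = 400*(-1/1776) + (778955 - 2*sqrt(116107)) = -25/111 + (778955 - 2*sqrt(116107)) = 86463980/111 - 2*sqrt(116107)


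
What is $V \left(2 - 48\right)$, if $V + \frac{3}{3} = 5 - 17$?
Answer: $598$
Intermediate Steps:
$V = -13$ ($V = -1 + \left(5 - 17\right) = -1 - 12 = -13$)
$V \left(2 - 48\right) = - 13 \left(2 - 48\right) = \left(-13\right) \left(-46\right) = 598$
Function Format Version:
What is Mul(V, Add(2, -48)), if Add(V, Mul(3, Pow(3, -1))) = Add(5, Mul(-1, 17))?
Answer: 598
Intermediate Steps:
V = -13 (V = Add(-1, Add(5, Mul(-1, 17))) = Add(-1, Add(5, -17)) = Add(-1, -12) = -13)
Mul(V, Add(2, -48)) = Mul(-13, Add(2, -48)) = Mul(-13, -46) = 598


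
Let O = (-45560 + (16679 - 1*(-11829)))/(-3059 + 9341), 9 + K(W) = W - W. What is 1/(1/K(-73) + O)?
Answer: -3141/8875 ≈ -0.35392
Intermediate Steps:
K(W) = -9 (K(W) = -9 + (W - W) = -9 + 0 = -9)
O = -2842/1047 (O = (-45560 + (16679 + 11829))/6282 = (-45560 + 28508)*(1/6282) = -17052*1/6282 = -2842/1047 ≈ -2.7144)
1/(1/K(-73) + O) = 1/(1/(-9) - 2842/1047) = 1/(-⅑ - 2842/1047) = 1/(-8875/3141) = -3141/8875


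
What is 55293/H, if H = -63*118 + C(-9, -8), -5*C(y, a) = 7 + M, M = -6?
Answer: -276465/37171 ≈ -7.4377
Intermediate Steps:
C(y, a) = -⅕ (C(y, a) = -(7 - 6)/5 = -⅕*1 = -⅕)
H = -37171/5 (H = -63*118 - ⅕ = -7434 - ⅕ = -37171/5 ≈ -7434.2)
55293/H = 55293/(-37171/5) = 55293*(-5/37171) = -276465/37171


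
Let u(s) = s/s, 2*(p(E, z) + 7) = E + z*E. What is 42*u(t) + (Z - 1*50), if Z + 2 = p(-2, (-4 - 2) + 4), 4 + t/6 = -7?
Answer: -16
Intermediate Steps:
p(E, z) = -7 + E/2 + E*z/2 (p(E, z) = -7 + (E + z*E)/2 = -7 + (E + E*z)/2 = -7 + (E/2 + E*z/2) = -7 + E/2 + E*z/2)
t = -66 (t = -24 + 6*(-7) = -24 - 42 = -66)
u(s) = 1
Z = -8 (Z = -2 + (-7 + (½)*(-2) + (½)*(-2)*((-4 - 2) + 4)) = -2 + (-7 - 1 + (½)*(-2)*(-6 + 4)) = -2 + (-7 - 1 + (½)*(-2)*(-2)) = -2 + (-7 - 1 + 2) = -2 - 6 = -8)
42*u(t) + (Z - 1*50) = 42*1 + (-8 - 1*50) = 42 + (-8 - 50) = 42 - 58 = -16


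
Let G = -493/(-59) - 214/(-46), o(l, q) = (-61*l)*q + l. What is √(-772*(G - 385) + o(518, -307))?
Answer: 2*√4598227856417/1357 ≈ 3160.4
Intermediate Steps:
o(l, q) = l - 61*l*q (o(l, q) = -61*l*q + l = l - 61*l*q)
G = 17652/1357 (G = -493*(-1/59) - 214*(-1/46) = 493/59 + 107/23 = 17652/1357 ≈ 13.008)
√(-772*(G - 385) + o(518, -307)) = √(-772*(17652/1357 - 385) + 518*(1 - 61*(-307))) = √(-772*(-504793/1357) + 518*(1 + 18727)) = √(389700196/1357 + 518*18728) = √(389700196/1357 + 9701104) = √(13554098324/1357) = 2*√4598227856417/1357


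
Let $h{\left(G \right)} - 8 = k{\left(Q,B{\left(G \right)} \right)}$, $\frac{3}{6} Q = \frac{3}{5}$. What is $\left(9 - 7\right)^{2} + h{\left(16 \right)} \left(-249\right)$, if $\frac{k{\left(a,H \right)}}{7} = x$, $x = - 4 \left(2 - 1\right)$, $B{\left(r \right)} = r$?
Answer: $4984$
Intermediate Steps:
$x = -4$ ($x = - 4 \left(2 - 1\right) = \left(-4\right) 1 = -4$)
$Q = \frac{6}{5}$ ($Q = 2 \cdot \frac{3}{5} = \frac{6}{5} \approx 1.2$)
$k{\left(a,H \right)} = -28$ ($k{\left(a,H \right)} = 7 \left(-4\right) = -28$)
$h{\left(G \right)} = -20$ ($h{\left(G \right)} = 8 - 28 = -20$)
$\left(9 - 7\right)^{2} + h{\left(16 \right)} \left(-249\right) = \left(9 - 7\right)^{2} - -4980 = 2^{2} + 4980 = 4 + 4980 = 4984$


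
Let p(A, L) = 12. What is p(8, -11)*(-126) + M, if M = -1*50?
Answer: -1562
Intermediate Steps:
M = -50
p(8, -11)*(-126) + M = 12*(-126) - 50 = -1512 - 50 = -1562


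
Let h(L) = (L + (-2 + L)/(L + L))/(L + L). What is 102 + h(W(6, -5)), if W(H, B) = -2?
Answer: 409/4 ≈ 102.25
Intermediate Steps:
h(L) = (L + (-2 + L)/(2*L))/(2*L) (h(L) = (L + (-2 + L)/((2*L)))/((2*L)) = (L + (-2 + L)*(1/(2*L)))*(1/(2*L)) = (L + (-2 + L)/(2*L))*(1/(2*L)) = (L + (-2 + L)/(2*L))/(2*L))
102 + h(W(6, -5)) = 102 + (¼)*(-2 - 2 + 2*(-2)²)/(-2)² = 102 + (¼)*(¼)*(-2 - 2 + 2*4) = 102 + (¼)*(¼)*(-2 - 2 + 8) = 102 + (¼)*(¼)*4 = 102 + ¼ = 409/4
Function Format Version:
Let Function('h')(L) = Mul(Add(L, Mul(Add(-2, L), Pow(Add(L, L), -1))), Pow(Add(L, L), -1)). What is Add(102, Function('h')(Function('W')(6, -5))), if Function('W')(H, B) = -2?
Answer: Rational(409, 4) ≈ 102.25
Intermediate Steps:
Function('h')(L) = Mul(Rational(1, 2), Pow(L, -1), Add(L, Mul(Rational(1, 2), Pow(L, -1), Add(-2, L)))) (Function('h')(L) = Mul(Add(L, Mul(Add(-2, L), Pow(Mul(2, L), -1))), Pow(Mul(2, L), -1)) = Mul(Add(L, Mul(Add(-2, L), Mul(Rational(1, 2), Pow(L, -1)))), Mul(Rational(1, 2), Pow(L, -1))) = Mul(Add(L, Mul(Rational(1, 2), Pow(L, -1), Add(-2, L))), Mul(Rational(1, 2), Pow(L, -1))) = Mul(Rational(1, 2), Pow(L, -1), Add(L, Mul(Rational(1, 2), Pow(L, -1), Add(-2, L)))))
Add(102, Function('h')(Function('W')(6, -5))) = Add(102, Mul(Rational(1, 4), Pow(-2, -2), Add(-2, -2, Mul(2, Pow(-2, 2))))) = Add(102, Mul(Rational(1, 4), Rational(1, 4), Add(-2, -2, Mul(2, 4)))) = Add(102, Mul(Rational(1, 4), Rational(1, 4), Add(-2, -2, 8))) = Add(102, Mul(Rational(1, 4), Rational(1, 4), 4)) = Add(102, Rational(1, 4)) = Rational(409, 4)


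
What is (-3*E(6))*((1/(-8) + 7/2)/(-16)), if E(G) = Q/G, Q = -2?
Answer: -27/128 ≈ -0.21094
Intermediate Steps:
E(G) = -2/G
(-3*E(6))*((1/(-8) + 7/2)/(-16)) = (-(-6)/6)*((1/(-8) + 7/2)/(-16)) = (-(-6)/6)*((1*(-⅛) + 7*(½))*(-1/16)) = (-3*(-⅓))*((-⅛ + 7/2)*(-1/16)) = 1*((27/8)*(-1/16)) = 1*(-27/128) = -27/128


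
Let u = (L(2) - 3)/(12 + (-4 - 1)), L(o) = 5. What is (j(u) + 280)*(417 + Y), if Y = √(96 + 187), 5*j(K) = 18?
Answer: 591306/5 + 1418*√283/5 ≈ 1.2303e+5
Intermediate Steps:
u = 2/7 (u = (5 - 3)/(12 + (-4 - 1)) = 2/(12 - 5) = 2/7 ≈ 0.28571)
j(K) = 18/5 (j(K) = (⅕)*18 = 18/5)
Y = √283 ≈ 16.823
(j(u) + 280)*(417 + Y) = (18/5 + 280)*(417 + √283) = 1418*(417 + √283)/5 = 591306/5 + 1418*√283/5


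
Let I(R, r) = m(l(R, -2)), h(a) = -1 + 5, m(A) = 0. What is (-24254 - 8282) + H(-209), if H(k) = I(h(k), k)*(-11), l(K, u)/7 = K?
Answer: -32536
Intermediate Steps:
l(K, u) = 7*K
h(a) = 4
I(R, r) = 0
H(k) = 0 (H(k) = 0*(-11) = 0)
(-24254 - 8282) + H(-209) = (-24254 - 8282) + 0 = -32536 + 0 = -32536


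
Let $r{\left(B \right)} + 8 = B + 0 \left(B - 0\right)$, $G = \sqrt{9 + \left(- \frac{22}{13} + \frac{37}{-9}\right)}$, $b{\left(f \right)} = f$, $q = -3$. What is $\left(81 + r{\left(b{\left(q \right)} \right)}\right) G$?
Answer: $\frac{70 \sqrt{4862}}{39} \approx 125.15$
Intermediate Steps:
$G = \frac{\sqrt{4862}}{39}$ ($G = \sqrt{9 + \left(\left(-22\right) \frac{1}{13} + 37 \left(- \frac{1}{9}\right)\right)} = \sqrt{9 - \frac{679}{117}} = \sqrt{\frac{374}{117}} = \frac{\sqrt{4862}}{39} \approx 1.7879$)
$r{\left(B \right)} = -8 + B$ ($r{\left(B \right)} = -8 + \left(B + 0 \left(B - 0\right)\right) = -8 + \left(B + 0 \left(B + 0\right)\right) = -8 + \left(B + 0 B\right) = -8 + \left(B + 0\right) = -8 + B$)
$\left(81 + r{\left(b{\left(q \right)} \right)}\right) G = \left(81 - 11\right) \frac{\sqrt{4862}}{39} = 70 \frac{\sqrt{4862}}{39} = \frac{70 \sqrt{4862}}{39}$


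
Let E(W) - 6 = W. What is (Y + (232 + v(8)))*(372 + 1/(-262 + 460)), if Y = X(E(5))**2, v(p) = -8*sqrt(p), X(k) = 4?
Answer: 9133468/99 - 589256*sqrt(2)/99 ≈ 83840.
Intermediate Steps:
E(W) = 6 + W
Y = 16 (Y = 4**2 = 16)
(Y + (232 + v(8)))*(372 + 1/(-262 + 460)) = (16 + (232 - 16*sqrt(2)))*(372 + 1/(-262 + 460)) = (16 + (232 - 16*sqrt(2)))*(372 + 1/198) = (248 - 16*sqrt(2))*(73657/198) = 9133468/99 - 589256*sqrt(2)/99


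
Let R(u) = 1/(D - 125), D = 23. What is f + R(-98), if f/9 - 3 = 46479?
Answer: 42670475/102 ≈ 4.1834e+5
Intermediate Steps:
R(u) = -1/102 (R(u) = 1/(23 - 125) = 1/(-102) = -1/102)
f = 418338 (f = 27 + 9*46479 = 27 + 418311 = 418338)
f + R(-98) = 418338 - 1/102 = 42670475/102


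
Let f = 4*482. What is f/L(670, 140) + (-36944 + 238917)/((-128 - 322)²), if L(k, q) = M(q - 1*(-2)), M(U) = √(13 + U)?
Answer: 201973/202500 + 1928*√155/155 ≈ 155.86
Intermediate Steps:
L(k, q) = √(15 + q) (L(k, q) = √(13 + (q - 1*(-2))) = √(13 + (q + 2)) = √(13 + (2 + q)) = √(15 + q))
f = 1928
f/L(670, 140) + (-36944 + 238917)/((-128 - 322)²) = 1928/(√(15 + 140)) + (-36944 + 238917)/((-128 - 322)²) = 1928/(√155) + 201973/((-450)²) = 1928*(√155/155) + 201973/202500 = 1928*√155/155 + 201973*(1/202500) = 1928*√155/155 + 201973/202500 = 201973/202500 + 1928*√155/155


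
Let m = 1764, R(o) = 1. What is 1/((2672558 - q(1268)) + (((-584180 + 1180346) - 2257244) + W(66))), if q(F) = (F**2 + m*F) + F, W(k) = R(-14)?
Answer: -1/2834363 ≈ -3.5281e-7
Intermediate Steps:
W(k) = 1
q(F) = F**2 + 1765*F (q(F) = (F**2 + 1764*F) + F = F**2 + 1765*F)
1/((2672558 - q(1268)) + (((-584180 + 1180346) - 2257244) + W(66))) = 1/((2672558 - 1268*(1765 + 1268)) + (((-584180 + 1180346) - 2257244) + 1)) = 1/((2672558 - 1268*3033) + ((596166 - 2257244) + 1)) = 1/((2672558 - 1*3845844) + (-1661078 + 1)) = 1/((2672558 - 3845844) - 1661077) = 1/(-1173286 - 1661077) = 1/(-2834363) = -1/2834363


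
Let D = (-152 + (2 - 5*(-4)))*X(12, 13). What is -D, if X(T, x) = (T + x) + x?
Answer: 4940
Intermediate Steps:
X(T, x) = T + 2*x
D = -4940 (D = (-152 + (2 - 5*(-4)))*(12 + 2*13) = (-152 + (2 + 20))*(12 + 26) = (-152 + 22)*38 = -130*38 = -4940)
-D = -1*(-4940) = 4940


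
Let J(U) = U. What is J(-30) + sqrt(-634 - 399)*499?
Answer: -30 + 499*I*sqrt(1033) ≈ -30.0 + 16038.0*I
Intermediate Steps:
J(-30) + sqrt(-634 - 399)*499 = -30 + sqrt(-634 - 399)*499 = -30 + sqrt(-1033)*499 = -30 + (I*sqrt(1033))*499 = -30 + 499*I*sqrt(1033)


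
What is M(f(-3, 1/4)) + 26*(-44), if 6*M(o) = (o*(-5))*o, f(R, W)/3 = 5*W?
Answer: -36983/32 ≈ -1155.7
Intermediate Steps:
f(R, W) = 15*W (f(R, W) = 3*(5*W) = 15*W)
M(o) = -5*o²/6 (M(o) = ((o*(-5))*o)/6 = ((-5*o)*o)/6 = (-5*o²)/6 = -5*o²/6)
M(f(-3, 1/4)) + 26*(-44) = -5*(15/4)²/6 + 26*(-44) = -5*(15*(¼))²/6 - 1144 = -5*(15/4)²/6 - 1144 = -⅚*225/16 - 1144 = -375/32 - 1144 = -36983/32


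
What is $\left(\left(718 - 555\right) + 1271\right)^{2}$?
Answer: $2056356$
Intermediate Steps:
$\left(\left(718 - 555\right) + 1271\right)^{2} = \left(163 + 1271\right)^{2} = 1434^{2} = 2056356$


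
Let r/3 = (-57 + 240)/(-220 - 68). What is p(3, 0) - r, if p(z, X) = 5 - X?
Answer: 221/32 ≈ 6.9063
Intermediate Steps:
r = -61/32 (r = 3*((-57 + 240)/(-220 - 68)) = 3*(183/(-288)) = 3*(183*(-1/288)) = 3*(-61/96) = -61/32 ≈ -1.9063)
p(3, 0) - r = (5 - 1*0) - 1*(-61/32) = (5 + 0) + 61/32 = 5 + 61/32 = 221/32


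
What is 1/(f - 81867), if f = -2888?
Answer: -1/84755 ≈ -1.1799e-5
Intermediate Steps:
1/(f - 81867) = 1/(-2888 - 81867) = 1/(-84755) = -1/84755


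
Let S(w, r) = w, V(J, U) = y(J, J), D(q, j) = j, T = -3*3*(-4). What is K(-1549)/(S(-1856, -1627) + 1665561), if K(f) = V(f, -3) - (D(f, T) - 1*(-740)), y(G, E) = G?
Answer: -465/332741 ≈ -0.0013975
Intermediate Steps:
T = 36 (T = -9*(-4) = 36)
V(J, U) = J
K(f) = -776 + f (K(f) = f - (36 - 1*(-740)) = f - (36 + 740) = f - 1*776 = f - 776 = -776 + f)
K(-1549)/(S(-1856, -1627) + 1665561) = (-776 - 1549)/(-1856 + 1665561) = -2325/1663705 = -2325*1/1663705 = -465/332741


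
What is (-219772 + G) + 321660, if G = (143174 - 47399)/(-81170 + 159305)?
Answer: 530740977/5209 ≈ 1.0189e+5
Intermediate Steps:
G = 6385/5209 (G = 95775/78135 = 95775*(1/78135) = 6385/5209 ≈ 1.2258)
(-219772 + G) + 321660 = (-219772 + 6385/5209) + 321660 = -1144785963/5209 + 321660 = 530740977/5209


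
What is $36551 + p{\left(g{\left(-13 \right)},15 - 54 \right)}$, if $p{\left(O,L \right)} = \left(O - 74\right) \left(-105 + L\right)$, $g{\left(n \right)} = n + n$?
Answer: $50951$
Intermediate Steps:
$g{\left(n \right)} = 2 n$
$p{\left(O,L \right)} = \left(-105 + L\right) \left(-74 + O\right)$ ($p{\left(O,L \right)} = \left(-74 + O\right) \left(-105 + L\right) = \left(-105 + L\right) \left(-74 + O\right)$)
$36551 + p{\left(g{\left(-13 \right)},15 - 54 \right)} = 36551 + \left(7770 - 105 \cdot 2 \left(-13\right) - 74 \left(15 - 54\right) + \left(15 - 54\right) 2 \left(-13\right)\right) = 36551 + \left(7770 - -2730 - 74 \left(15 - 54\right) + \left(15 - 54\right) \left(-26\right)\right) = 36551 + \left(7770 + 2730 - -2886 - -1014\right) = 36551 + \left(7770 + 2730 + 2886 + 1014\right) = 36551 + 14400 = 50951$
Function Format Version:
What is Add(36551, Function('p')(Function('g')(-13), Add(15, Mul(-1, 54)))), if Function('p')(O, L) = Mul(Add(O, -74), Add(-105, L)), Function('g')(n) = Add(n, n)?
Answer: 50951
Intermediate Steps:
Function('g')(n) = Mul(2, n)
Function('p')(O, L) = Mul(Add(-105, L), Add(-74, O)) (Function('p')(O, L) = Mul(Add(-74, O), Add(-105, L)) = Mul(Add(-105, L), Add(-74, O)))
Add(36551, Function('p')(Function('g')(-13), Add(15, Mul(-1, 54)))) = Add(36551, Add(7770, Mul(-105, Mul(2, -13)), Mul(-74, Add(15, Mul(-1, 54))), Mul(Add(15, Mul(-1, 54)), Mul(2, -13)))) = Add(36551, Add(7770, Mul(-105, -26), Mul(-74, Add(15, -54)), Mul(Add(15, -54), -26))) = Add(36551, Add(7770, 2730, Mul(-74, -39), Mul(-39, -26))) = Add(36551, Add(7770, 2730, 2886, 1014)) = Add(36551, 14400) = 50951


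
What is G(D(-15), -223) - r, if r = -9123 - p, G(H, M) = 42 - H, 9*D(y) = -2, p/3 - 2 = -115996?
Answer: -3049351/9 ≈ -3.3882e+5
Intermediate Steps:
p = -347982 (p = 6 + 3*(-115996) = 6 - 347988 = -347982)
D(y) = -2/9 (D(y) = (⅑)*(-2) = -2/9)
r = 338859 (r = -9123 - 1*(-347982) = -9123 + 347982 = 338859)
G(D(-15), -223) - r = (42 - 1*(-2/9)) - 1*338859 = (42 + 2/9) - 338859 = 380/9 - 338859 = -3049351/9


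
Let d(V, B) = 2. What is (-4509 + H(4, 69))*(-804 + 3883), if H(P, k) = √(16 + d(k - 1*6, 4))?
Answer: -13883211 + 9237*√2 ≈ -1.3870e+7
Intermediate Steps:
H(P, k) = 3*√2 (H(P, k) = √(16 + 2) = √18 = 3*√2)
(-4509 + H(4, 69))*(-804 + 3883) = (-4509 + 3*√2)*(-804 + 3883) = (-4509 + 3*√2)*3079 = -13883211 + 9237*√2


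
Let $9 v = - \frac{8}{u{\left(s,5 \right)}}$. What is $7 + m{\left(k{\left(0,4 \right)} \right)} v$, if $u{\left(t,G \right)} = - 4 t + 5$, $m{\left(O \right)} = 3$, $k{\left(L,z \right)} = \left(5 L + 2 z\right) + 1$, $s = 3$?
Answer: $\frac{155}{21} \approx 7.381$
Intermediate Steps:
$k{\left(L,z \right)} = 1 + 2 z + 5 L$ ($k{\left(L,z \right)} = \left(2 z + 5 L\right) + 1 = 1 + 2 z + 5 L$)
$u{\left(t,G \right)} = 5 - 4 t$
$v = \frac{8}{63}$ ($v = \frac{\left(-8\right) \frac{1}{5 - 12}}{9} = \frac{\left(-8\right) \frac{1}{-7}}{9} = \frac{\left(-8\right) \left(- \frac{1}{7}\right)}{9} = \frac{1}{9} \cdot \frac{8}{7} = \frac{8}{63} \approx 0.12698$)
$7 + m{\left(k{\left(0,4 \right)} \right)} v = 7 + 3 \cdot \frac{8}{63} = 7 + \frac{8}{21} = \frac{155}{21}$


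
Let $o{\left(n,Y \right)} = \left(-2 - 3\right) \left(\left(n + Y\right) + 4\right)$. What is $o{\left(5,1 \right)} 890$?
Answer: $-44500$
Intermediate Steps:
$o{\left(n,Y \right)} = -20 - 5 Y - 5 n$ ($o{\left(n,Y \right)} = - 5 \left(\left(Y + n\right) + 4\right) = - 5 \left(4 + Y + n\right) = -20 - 5 Y - 5 n$)
$o{\left(5,1 \right)} 890 = \left(-20 - 5 - 25\right) 890 = \left(-50\right) 890 = -44500$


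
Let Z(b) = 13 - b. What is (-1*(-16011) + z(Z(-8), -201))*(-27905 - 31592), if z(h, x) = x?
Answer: -940647570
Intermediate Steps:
(-1*(-16011) + z(Z(-8), -201))*(-27905 - 31592) = (-1*(-16011) - 201)*(-27905 - 31592) = (16011 - 201)*(-59497) = 15810*(-59497) = -940647570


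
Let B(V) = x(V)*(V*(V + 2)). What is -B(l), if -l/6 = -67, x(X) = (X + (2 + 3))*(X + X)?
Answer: -53144445024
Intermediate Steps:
x(X) = 2*X*(5 + X) (x(X) = (X + 5)*(2*X) = (5 + X)*(2*X) = 2*X*(5 + X))
l = 402 (l = -6*(-67) = 402)
B(V) = 2*V**2*(2 + V)*(5 + V) (B(V) = (2*V*(5 + V))*(V*(V + 2)) = (2*V*(5 + V))*(V*(2 + V)) = 2*V**2*(2 + V)*(5 + V))
-B(l) = -2*402**2*(2 + 402)*(5 + 402) = -2*161604*404*407 = -1*53144445024 = -53144445024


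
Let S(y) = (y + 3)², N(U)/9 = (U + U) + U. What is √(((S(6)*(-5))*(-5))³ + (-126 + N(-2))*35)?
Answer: 15*√36905597 ≈ 91125.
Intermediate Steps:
N(U) = 27*U (N(U) = 9*((U + U) + U) = 9*(2*U + U) = 9*(3*U) = 27*U)
S(y) = (3 + y)²
√(((S(6)*(-5))*(-5))³ + (-126 + N(-2))*35) = √((((3 + 6)²*(-5))*(-5))³ + (-126 + 27*(-2))*35) = √(((9²*(-5))*(-5))³ + (-126 - 54)*35) = √(((81*(-5))*(-5))³ - 180*35) = √((-405*(-5))³ - 6300) = √(2025³ - 6300) = √(8303765625 - 6300) = √8303759325 = 15*√36905597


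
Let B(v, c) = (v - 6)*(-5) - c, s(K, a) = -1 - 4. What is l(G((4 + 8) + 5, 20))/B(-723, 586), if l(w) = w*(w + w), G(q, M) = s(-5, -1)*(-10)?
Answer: 5000/3059 ≈ 1.6345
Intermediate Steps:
s(K, a) = -5
G(q, M) = 50 (G(q, M) = -5*(-10) = 50)
B(v, c) = 30 - c - 5*v (B(v, c) = (-6 + v)*(-5) - c = (30 - 5*v) - c = 30 - c - 5*v)
l(w) = 2*w² (l(w) = w*(2*w) = 2*w²)
l(G((4 + 8) + 5, 20))/B(-723, 586) = (2*50²)/(30 - 1*586 - 5*(-723)) = (2*2500)/(30 - 586 + 3615) = 5000/3059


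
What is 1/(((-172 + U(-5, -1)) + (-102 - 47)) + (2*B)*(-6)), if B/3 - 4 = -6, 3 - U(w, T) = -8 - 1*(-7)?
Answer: -1/245 ≈ -0.0040816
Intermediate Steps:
U(w, T) = 4 (U(w, T) = 3 - (-8 - 1*(-7)) = 3 - (-8 + 7) = 3 - 1*(-1) = 3 + 1 = 4)
B = -6 (B = 12 + 3*(-6) = 12 - 18 = -6)
1/(((-172 + U(-5, -1)) + (-102 - 47)) + (2*B)*(-6)) = 1/(((-172 + 4) + (-102 - 47)) + (2*(-6))*(-6)) = 1/((-168 - 149) - 12*(-6)) = 1/(-317 + 72) = 1/(-245) = -1/245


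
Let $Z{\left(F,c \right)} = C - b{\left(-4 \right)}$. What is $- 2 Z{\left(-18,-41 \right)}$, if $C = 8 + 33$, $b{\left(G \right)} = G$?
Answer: $-90$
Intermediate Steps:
$C = 41$
$Z{\left(F,c \right)} = 45$ ($Z{\left(F,c \right)} = 41 - -4 = 41 + 4 = 45$)
$- 2 Z{\left(-18,-41 \right)} = \left(-2\right) 45 = -90$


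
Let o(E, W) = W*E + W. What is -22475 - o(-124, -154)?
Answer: -41417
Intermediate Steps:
o(E, W) = W + E*W (o(E, W) = E*W + W = W + E*W)
-22475 - o(-124, -154) = -22475 - (-154)*(1 - 124) = -22475 - (-154)*(-123) = -22475 - 1*18942 = -22475 - 18942 = -41417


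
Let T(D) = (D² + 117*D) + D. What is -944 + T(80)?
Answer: 14896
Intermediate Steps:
T(D) = D² + 118*D
-944 + T(80) = -944 + 80*(118 + 80) = -944 + 80*198 = -944 + 15840 = 14896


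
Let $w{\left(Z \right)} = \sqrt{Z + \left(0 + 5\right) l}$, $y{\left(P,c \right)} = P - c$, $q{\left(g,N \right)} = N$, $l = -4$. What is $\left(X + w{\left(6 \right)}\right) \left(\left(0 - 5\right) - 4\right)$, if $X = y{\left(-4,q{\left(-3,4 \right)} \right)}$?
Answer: $72 - 9 i \sqrt{14} \approx 72.0 - 33.675 i$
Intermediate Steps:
$X = -8$ ($X = -4 - 4 = -8$)
$w{\left(Z \right)} = \sqrt{-20 + Z}$ ($w{\left(Z \right)} = \sqrt{Z + \left(0 + 5\right) \left(-4\right)} = \sqrt{Z + 5 \left(-4\right)} = \sqrt{Z - 20} = \sqrt{-20 + Z}$)
$\left(X + w{\left(6 \right)}\right) \left(\left(0 - 5\right) - 4\right) = \left(-8 + \sqrt{-20 + 6}\right) \left(\left(0 - 5\right) - 4\right) = \left(-8 + \sqrt{-14}\right) \left(-5 - 4\right) = \left(-8 + i \sqrt{14}\right) \left(-9\right) = 72 - 9 i \sqrt{14}$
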